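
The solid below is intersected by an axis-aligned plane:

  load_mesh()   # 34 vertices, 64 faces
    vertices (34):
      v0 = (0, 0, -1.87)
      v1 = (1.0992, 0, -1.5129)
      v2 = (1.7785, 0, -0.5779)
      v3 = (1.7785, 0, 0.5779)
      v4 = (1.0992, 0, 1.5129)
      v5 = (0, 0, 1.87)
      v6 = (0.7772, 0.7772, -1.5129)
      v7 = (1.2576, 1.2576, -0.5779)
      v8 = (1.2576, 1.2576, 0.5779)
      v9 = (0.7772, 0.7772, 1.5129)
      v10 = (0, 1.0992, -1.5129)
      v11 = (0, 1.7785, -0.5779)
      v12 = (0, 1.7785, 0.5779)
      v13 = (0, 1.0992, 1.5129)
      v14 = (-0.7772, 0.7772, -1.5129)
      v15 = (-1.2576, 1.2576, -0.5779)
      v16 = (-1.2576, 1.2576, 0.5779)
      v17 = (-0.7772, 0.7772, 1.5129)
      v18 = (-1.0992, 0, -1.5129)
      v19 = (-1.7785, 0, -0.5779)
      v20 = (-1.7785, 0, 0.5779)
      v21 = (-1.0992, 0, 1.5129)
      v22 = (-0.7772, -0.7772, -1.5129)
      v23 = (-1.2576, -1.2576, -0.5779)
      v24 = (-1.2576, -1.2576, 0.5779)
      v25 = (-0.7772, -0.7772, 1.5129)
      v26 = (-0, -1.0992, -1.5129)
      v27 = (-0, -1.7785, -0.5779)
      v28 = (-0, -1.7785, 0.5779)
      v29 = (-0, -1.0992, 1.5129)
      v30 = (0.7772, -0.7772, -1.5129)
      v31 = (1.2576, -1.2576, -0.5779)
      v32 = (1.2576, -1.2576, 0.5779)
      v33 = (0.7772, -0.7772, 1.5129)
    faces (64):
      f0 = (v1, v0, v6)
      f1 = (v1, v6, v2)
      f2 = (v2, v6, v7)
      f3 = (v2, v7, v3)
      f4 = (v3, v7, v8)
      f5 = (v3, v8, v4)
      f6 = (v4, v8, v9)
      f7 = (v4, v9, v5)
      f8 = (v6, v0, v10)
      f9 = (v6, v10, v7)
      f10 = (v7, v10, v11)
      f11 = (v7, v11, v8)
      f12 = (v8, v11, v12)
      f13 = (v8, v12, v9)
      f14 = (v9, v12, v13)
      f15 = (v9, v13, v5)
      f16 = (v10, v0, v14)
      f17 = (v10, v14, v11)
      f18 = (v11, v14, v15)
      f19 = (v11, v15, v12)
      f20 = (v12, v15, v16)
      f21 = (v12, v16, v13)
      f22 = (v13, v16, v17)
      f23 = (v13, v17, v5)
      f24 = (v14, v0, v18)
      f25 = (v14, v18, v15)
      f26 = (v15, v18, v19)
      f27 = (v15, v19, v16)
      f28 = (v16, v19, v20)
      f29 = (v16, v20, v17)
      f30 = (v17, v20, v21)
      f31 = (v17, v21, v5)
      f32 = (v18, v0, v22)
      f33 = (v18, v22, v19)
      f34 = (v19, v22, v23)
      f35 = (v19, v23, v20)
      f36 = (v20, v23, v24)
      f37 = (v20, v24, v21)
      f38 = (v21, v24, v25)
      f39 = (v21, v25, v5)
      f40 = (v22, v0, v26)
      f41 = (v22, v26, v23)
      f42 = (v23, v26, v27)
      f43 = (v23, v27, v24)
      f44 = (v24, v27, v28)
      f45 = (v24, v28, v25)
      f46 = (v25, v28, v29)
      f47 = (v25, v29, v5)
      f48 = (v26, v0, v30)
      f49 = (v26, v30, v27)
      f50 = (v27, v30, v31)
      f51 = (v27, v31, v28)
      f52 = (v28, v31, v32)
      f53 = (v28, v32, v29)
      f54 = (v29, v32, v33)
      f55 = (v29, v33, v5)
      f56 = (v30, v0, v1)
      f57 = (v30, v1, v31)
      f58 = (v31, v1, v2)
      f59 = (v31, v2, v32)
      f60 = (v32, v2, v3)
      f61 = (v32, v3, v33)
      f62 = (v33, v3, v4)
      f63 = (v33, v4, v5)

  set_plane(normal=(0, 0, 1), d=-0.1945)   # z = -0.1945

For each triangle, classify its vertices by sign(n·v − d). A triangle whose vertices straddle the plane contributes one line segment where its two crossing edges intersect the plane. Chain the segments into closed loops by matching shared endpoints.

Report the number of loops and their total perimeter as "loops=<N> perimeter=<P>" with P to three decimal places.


Straddling triangles (16 of 64):
  (v2,v7,v3) [--+] → (1.43039, 0.840431, -0.1945)–(1.7785, 0, -0.1945)  len=0.9097
  (v3,v7,v8) [+-+] → (1.43039, 0.840431, -0.1945)–(1.2576, 1.2576, -0.1945)  len=0.4515
  (v7,v11,v8) [--+] → (0.417169, 1.60571, -0.1945)–(1.2576, 1.2576, -0.1945)  len=0.9097
  (v8,v11,v12) [+-+] → (0.417169, 1.60571, -0.1945)–(0, 1.7785, -0.1945)  len=0.4515
  (v11,v15,v12) [--+] → (-0.840431, 1.43039, -0.1945)–(0, 1.7785, -0.1945)  len=0.9097
  (v12,v15,v16) [+-+] → (-0.840431, 1.43039, -0.1945)–(-1.2576, 1.2576, -0.1945)  len=0.4515
  (v15,v19,v16) [--+] → (-1.60571, 0.417169, -0.1945)–(-1.2576, 1.2576, -0.1945)  len=0.9097
  (v16,v19,v20) [+-+] → (-1.60571, 0.417169, -0.1945)–(-1.7785, 0, -0.1945)  len=0.4515
  (v19,v23,v20) [--+] → (-1.43039, -0.840431, -0.1945)–(-1.7785, 0, -0.1945)  len=0.9097
  (v20,v23,v24) [+-+] → (-1.43039, -0.840431, -0.1945)–(-1.2576, -1.2576, -0.1945)  len=0.4515
  (v23,v27,v24) [--+] → (-0.417169, -1.60571, -0.1945)–(-1.2576, -1.2576, -0.1945)  len=0.9097
  (v24,v27,v28) [+-+] → (-0.417169, -1.60571, -0.1945)–(0, -1.7785, -0.1945)  len=0.4515
  (v27,v31,v28) [--+] → (0.840431, -1.43039, -0.1945)–(0, -1.7785, -0.1945)  len=0.9097
  (v28,v31,v32) [+-+] → (0.840431, -1.43039, -0.1945)–(1.2576, -1.2576, -0.1945)  len=0.4515
  (v31,v2,v32) [--+] → (1.60571, -0.417169, -0.1945)–(1.2576, -1.2576, -0.1945)  len=0.9097
  (v32,v2,v3) [+-+] → (1.60571, -0.417169, -0.1945)–(1.7785, 0, -0.1945)  len=0.4515

Chained into 1 loop(s):
  loop 1: 16 segments, perimeter = 10.8897
Total perimeter = 10.890

loops=1 perimeter=10.890


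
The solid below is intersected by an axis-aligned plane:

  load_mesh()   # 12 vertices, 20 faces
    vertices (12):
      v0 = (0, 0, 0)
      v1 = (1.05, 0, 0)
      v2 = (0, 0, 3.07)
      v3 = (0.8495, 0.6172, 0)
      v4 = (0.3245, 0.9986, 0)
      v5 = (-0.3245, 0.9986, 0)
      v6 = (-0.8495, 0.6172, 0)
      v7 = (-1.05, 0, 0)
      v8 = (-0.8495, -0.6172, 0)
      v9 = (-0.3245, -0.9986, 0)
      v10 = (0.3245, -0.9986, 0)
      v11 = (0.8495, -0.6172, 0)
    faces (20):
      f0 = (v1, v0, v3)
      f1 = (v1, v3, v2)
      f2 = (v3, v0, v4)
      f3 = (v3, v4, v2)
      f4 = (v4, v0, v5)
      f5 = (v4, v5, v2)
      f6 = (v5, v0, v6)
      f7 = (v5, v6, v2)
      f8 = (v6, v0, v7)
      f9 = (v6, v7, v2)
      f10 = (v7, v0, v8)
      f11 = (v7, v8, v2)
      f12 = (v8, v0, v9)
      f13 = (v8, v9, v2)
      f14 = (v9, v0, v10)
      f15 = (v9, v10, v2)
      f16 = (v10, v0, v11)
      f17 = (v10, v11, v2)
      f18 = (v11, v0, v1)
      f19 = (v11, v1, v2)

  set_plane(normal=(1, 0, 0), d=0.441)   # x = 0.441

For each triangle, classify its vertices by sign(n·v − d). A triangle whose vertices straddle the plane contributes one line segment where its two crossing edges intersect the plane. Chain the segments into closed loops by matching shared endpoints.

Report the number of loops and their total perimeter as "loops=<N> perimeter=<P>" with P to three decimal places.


Straddling triangles (8 of 20):
  (v1,v0,v3) [+-+] → (0.441, 0, 0)–(0.441, 0.320406, 0)  len=0.3204
  (v1,v3,v2) [++-] → (0.441, 0.320406, 1.47627)–(0.441, 0, 1.7806)  len=0.4419
  (v3,v0,v4) [+--] → (0.441, 0.320406, 0)–(0.441, 0.913966, 0)  len=0.5936
  (v3,v4,v2) [+--] → (0.441, 0.913966, 0)–(0.441, 0.320406, 1.47627)  len=1.5911
  (v10,v0,v11) [--+] → (0.441, -0.320406, 0)–(0.441, -0.913966, 0)  len=0.5936
  (v10,v11,v2) [-+-] → (0.441, -0.913966, 0)–(0.441, -0.320406, 1.47627)  len=1.5911
  (v11,v0,v1) [+-+] → (0.441, -0.320406, 0)–(0.441, 0, 0)  len=0.3204
  (v11,v1,v2) [++-] → (0.441, 0, 1.7806)–(0.441, -0.320406, 1.47627)  len=0.4419

Chained into 1 loop(s):
  loop 1: 8 segments, perimeter = 5.8940
Total perimeter = 5.894

loops=1 perimeter=5.894


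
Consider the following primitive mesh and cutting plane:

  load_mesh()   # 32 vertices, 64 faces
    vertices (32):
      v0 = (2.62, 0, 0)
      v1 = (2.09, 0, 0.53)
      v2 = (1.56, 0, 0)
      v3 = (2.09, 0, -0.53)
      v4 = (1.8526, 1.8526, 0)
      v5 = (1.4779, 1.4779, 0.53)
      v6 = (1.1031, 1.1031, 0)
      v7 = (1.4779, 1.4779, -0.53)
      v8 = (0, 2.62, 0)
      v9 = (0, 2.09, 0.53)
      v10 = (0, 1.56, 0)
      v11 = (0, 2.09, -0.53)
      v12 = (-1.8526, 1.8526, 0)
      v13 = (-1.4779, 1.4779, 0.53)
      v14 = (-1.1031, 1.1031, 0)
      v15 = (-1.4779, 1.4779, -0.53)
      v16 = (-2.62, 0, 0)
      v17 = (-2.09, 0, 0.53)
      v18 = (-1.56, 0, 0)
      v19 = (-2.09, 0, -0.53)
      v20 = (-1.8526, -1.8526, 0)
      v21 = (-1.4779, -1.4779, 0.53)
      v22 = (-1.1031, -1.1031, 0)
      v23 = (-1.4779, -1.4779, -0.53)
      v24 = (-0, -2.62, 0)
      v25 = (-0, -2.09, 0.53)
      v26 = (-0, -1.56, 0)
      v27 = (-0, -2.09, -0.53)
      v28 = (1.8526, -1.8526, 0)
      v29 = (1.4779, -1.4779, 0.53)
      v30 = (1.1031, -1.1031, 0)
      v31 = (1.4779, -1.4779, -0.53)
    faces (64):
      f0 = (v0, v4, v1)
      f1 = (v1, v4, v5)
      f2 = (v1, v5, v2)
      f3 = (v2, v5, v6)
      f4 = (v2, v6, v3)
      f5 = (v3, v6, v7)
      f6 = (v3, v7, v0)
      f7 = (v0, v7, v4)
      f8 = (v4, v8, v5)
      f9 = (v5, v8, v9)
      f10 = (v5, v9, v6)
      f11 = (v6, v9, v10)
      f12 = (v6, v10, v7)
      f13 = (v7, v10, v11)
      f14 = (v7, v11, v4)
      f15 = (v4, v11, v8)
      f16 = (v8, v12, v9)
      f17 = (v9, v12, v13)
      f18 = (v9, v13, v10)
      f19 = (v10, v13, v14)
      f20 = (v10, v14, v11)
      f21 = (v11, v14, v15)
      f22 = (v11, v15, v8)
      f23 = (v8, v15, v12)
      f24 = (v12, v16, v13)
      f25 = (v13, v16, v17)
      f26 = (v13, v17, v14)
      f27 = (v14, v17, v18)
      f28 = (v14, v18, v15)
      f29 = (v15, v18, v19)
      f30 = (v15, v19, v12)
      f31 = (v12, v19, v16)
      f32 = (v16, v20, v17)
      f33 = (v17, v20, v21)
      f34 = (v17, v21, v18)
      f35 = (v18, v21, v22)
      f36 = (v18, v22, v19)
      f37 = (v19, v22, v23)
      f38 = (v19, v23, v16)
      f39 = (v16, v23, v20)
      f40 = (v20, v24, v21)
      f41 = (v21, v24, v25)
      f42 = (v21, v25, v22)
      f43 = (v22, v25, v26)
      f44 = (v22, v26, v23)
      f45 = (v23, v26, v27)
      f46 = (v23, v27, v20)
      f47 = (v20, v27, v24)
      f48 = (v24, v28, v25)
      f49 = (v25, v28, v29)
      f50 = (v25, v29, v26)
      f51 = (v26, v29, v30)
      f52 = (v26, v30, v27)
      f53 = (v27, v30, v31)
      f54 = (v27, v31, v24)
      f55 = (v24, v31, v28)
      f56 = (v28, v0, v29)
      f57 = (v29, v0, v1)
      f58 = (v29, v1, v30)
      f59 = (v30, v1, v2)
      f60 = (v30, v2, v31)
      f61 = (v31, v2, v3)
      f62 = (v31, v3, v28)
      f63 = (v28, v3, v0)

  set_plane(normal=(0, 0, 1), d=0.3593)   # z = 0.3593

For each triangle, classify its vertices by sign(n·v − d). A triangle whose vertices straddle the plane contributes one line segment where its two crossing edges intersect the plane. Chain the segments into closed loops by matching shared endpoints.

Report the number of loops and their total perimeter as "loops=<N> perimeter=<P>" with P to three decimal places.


Straddling triangles (32 of 64):
  (v0,v4,v1) [--+] → (2.01354, 0.596677, 0.3593)–(2.2607, 0, 0.3593)  len=0.6458
  (v1,v4,v5) [+-+] → (2.01354, 0.596677, 0.3593)–(1.59858, 1.59858, 0.3593)  len=1.0844
  (v1,v5,v2) [++-] → (1.50434, 1.0019, 0.3593)–(1.9193, 0, 0.3593)  len=1.0844
  (v2,v5,v6) [-+-] → (1.50434, 1.0019, 0.3593)–(1.35719, 1.35719, 0.3593)  len=0.3846
  (v4,v8,v5) [--+] → (1.0019, 1.84574, 0.3593)–(1.59858, 1.59858, 0.3593)  len=0.6458
  (v5,v8,v9) [+-+] → (1.0019, 1.84574, 0.3593)–(0, 2.2607, 0.3593)  len=1.0844
  (v5,v9,v6) [++-] → (0.355281, 1.77214, 0.3593)–(1.35719, 1.35719, 0.3593)  len=1.0844
  (v6,v9,v10) [-+-] → (0.355281, 1.77214, 0.3593)–(0, 1.9193, 0.3593)  len=0.3846
  (v8,v12,v9) [--+] → (-0.596677, 2.01354, 0.3593)–(0, 2.2607, 0.3593)  len=0.6458
  (v9,v12,v13) [+-+] → (-0.596677, 2.01354, 0.3593)–(-1.59858, 1.59858, 0.3593)  len=1.0844
  (v9,v13,v10) [++-] → (-1.0019, 1.50434, 0.3593)–(0, 1.9193, 0.3593)  len=1.0844
  (v10,v13,v14) [-+-] → (-1.0019, 1.50434, 0.3593)–(-1.35719, 1.35719, 0.3593)  len=0.3846
  (v12,v16,v13) [--+] → (-1.84574, 1.0019, 0.3593)–(-1.59858, 1.59858, 0.3593)  len=0.6458
  (v13,v16,v17) [+-+] → (-1.84574, 1.0019, 0.3593)–(-2.2607, 0, 0.3593)  len=1.0844
  (v13,v17,v14) [++-] → (-1.77214, 0.355281, 0.3593)–(-1.35719, 1.35719, 0.3593)  len=1.0844
  (v14,v17,v18) [-+-] → (-1.77214, 0.355281, 0.3593)–(-1.9193, 0, 0.3593)  len=0.3846
  (v16,v20,v17) [--+] → (-2.01354, -0.596677, 0.3593)–(-2.2607, 0, 0.3593)  len=0.6458
  (v17,v20,v21) [+-+] → (-2.01354, -0.596677, 0.3593)–(-1.59858, -1.59858, 0.3593)  len=1.0844
  (v17,v21,v18) [++-] → (-1.50434, -1.0019, 0.3593)–(-1.9193, 0, 0.3593)  len=1.0844
  (v18,v21,v22) [-+-] → (-1.50434, -1.0019, 0.3593)–(-1.35719, -1.35719, 0.3593)  len=0.3846
  (v20,v24,v21) [--+] → (-1.0019, -1.84574, 0.3593)–(-1.59858, -1.59858, 0.3593)  len=0.6458
  (v21,v24,v25) [+-+] → (-1.0019, -1.84574, 0.3593)–(0, -2.2607, 0.3593)  len=1.0844
  (v21,v25,v22) [++-] → (-0.355281, -1.77214, 0.3593)–(-1.35719, -1.35719, 0.3593)  len=1.0844
  (v22,v25,v26) [-+-] → (-0.355281, -1.77214, 0.3593)–(0, -1.9193, 0.3593)  len=0.3846
  (v24,v28,v25) [--+] → (0.596677, -2.01354, 0.3593)–(0, -2.2607, 0.3593)  len=0.6458
  (v25,v28,v29) [+-+] → (0.596677, -2.01354, 0.3593)–(1.59858, -1.59858, 0.3593)  len=1.0844
  (v25,v29,v26) [++-] → (1.0019, -1.50434, 0.3593)–(0, -1.9193, 0.3593)  len=1.0844
  (v26,v29,v30) [-+-] → (1.0019, -1.50434, 0.3593)–(1.35719, -1.35719, 0.3593)  len=0.3846
  (v28,v0,v29) [--+] → (1.84574, -1.0019, 0.3593)–(1.59858, -1.59858, 0.3593)  len=0.6458
  (v29,v0,v1) [+-+] → (1.84574, -1.0019, 0.3593)–(2.2607, 0, 0.3593)  len=1.0844
  (v29,v1,v30) [++-] → (1.77214, -0.355281, 0.3593)–(1.35719, -1.35719, 0.3593)  len=1.0844
  (v30,v1,v2) [-+-] → (1.77214, -0.355281, 0.3593)–(1.9193, 0, 0.3593)  len=0.3846

Chained into 2 loop(s):
  loop 1: 16 segments, perimeter = 13.8422
  loop 2: 16 segments, perimeter = 11.7519
Total perimeter = 25.594

loops=2 perimeter=25.594


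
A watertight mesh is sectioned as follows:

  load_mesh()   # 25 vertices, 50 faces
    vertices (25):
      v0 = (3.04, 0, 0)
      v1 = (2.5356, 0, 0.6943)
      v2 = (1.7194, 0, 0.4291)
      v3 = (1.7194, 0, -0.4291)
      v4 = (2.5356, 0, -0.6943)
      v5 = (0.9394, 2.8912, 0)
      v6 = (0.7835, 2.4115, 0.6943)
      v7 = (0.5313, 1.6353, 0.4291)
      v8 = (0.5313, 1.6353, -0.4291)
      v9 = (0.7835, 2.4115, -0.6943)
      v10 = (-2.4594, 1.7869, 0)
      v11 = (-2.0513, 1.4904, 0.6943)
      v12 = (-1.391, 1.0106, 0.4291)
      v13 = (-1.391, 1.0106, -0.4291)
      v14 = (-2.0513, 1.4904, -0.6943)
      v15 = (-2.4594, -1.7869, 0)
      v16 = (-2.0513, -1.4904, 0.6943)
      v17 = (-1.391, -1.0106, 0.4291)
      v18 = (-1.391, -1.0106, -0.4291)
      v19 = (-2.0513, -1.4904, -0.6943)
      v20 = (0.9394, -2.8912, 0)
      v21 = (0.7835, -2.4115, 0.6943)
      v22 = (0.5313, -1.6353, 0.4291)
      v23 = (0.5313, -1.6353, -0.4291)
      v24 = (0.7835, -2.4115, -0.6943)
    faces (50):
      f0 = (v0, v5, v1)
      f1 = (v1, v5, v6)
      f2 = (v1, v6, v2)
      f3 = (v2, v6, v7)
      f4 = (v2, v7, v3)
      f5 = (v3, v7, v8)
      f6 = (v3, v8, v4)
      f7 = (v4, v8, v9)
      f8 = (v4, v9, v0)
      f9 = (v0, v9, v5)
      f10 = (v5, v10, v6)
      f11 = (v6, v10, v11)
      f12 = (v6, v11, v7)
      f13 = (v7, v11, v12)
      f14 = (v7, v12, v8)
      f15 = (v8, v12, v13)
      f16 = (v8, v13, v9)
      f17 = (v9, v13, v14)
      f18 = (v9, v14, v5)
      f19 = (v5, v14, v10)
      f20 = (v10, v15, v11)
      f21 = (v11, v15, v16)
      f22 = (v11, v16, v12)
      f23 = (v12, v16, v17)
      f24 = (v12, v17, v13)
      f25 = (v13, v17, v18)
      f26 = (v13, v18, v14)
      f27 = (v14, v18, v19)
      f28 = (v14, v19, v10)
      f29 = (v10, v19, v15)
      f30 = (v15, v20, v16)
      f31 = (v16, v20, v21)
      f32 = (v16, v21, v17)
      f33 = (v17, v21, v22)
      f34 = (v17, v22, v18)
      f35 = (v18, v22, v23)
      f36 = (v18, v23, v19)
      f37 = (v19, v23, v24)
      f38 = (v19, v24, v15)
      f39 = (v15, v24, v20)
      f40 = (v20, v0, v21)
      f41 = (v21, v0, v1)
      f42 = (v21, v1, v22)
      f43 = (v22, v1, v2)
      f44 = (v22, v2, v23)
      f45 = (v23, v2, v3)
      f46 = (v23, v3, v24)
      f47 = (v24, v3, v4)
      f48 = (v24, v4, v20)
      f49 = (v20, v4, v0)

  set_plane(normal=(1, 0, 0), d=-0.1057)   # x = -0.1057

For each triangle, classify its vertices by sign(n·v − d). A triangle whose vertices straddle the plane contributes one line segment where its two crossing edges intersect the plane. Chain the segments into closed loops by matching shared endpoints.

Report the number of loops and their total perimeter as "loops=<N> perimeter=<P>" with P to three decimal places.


Straddling triangles (20 of 50):
  (v5,v10,v6) [+-+] → (-0.1057, 2.55164, 0)–(-0.1057, 2.24024, 0.503924)  len=0.5924
  (v6,v10,v11) [+--] → (-0.1057, 2.24024, 0.503924)–(-0.1057, 2.12258, 0.6943)  len=0.2238
  (v6,v11,v7) [+-+] → (-0.1057, 2.12258, 0.6943)–(-0.1057, 1.59956, 0.494512)  len=0.5599
  (v7,v11,v12) [+--] → (-0.1057, 1.59956, 0.494512)–(-0.1057, 1.42829, 0.4291)  len=0.1833
  (v7,v12,v8) [+-+] → (-0.1057, 1.42829, 0.4291)–(-0.1057, 1.42829, -0.144715)  len=0.5738
  (v8,v12,v13) [+--] → (-0.1057, 1.42829, -0.144715)–(-0.1057, 1.42829, -0.4291)  len=0.2844
  (v8,v13,v9) [+-+] → (-0.1057, 1.42829, -0.4291)–(-0.1057, 1.83864, -0.585854)  len=0.4393
  (v9,v13,v14) [+--] → (-0.1057, 1.83864, -0.585854)–(-0.1057, 2.12258, -0.6943)  len=0.3039
  (v9,v14,v5) [+-+] → (-0.1057, 2.12258, -0.6943)–(-0.1057, 2.40169, -0.242623)  len=0.5310
  (v5,v14,v10) [+--] → (-0.1057, 2.40169, -0.242623)–(-0.1057, 2.55164, 0)  len=0.2852
  (v15,v20,v16) [-+-] → (-0.1057, -2.55164, 0)–(-0.1057, -2.40169, 0.242623)  len=0.2852
  (v16,v20,v21) [-++] → (-0.1057, -2.40169, 0.242623)–(-0.1057, -2.12258, 0.6943)  len=0.5310
  (v16,v21,v17) [-+-] → (-0.1057, -2.12258, 0.6943)–(-0.1057, -1.83864, 0.585854)  len=0.3039
  (v17,v21,v22) [-++] → (-0.1057, -1.83864, 0.585854)–(-0.1057, -1.42829, 0.4291)  len=0.4393
  (v17,v22,v18) [-+-] → (-0.1057, -1.42829, 0.4291)–(-0.1057, -1.42829, 0.144715)  len=0.2844
  (v18,v22,v23) [-++] → (-0.1057, -1.42829, 0.144715)–(-0.1057, -1.42829, -0.4291)  len=0.5738
  (v18,v23,v19) [-+-] → (-0.1057, -1.42829, -0.4291)–(-0.1057, -1.59956, -0.494512)  len=0.1833
  (v19,v23,v24) [-++] → (-0.1057, -1.59956, -0.494512)–(-0.1057, -2.12258, -0.6943)  len=0.5599
  (v19,v24,v15) [-+-] → (-0.1057, -2.12258, -0.6943)–(-0.1057, -2.24024, -0.503924)  len=0.2238
  (v15,v24,v20) [-++] → (-0.1057, -2.24024, -0.503924)–(-0.1057, -2.55164, 0)  len=0.5924

Chained into 2 loop(s):
  loop 1: 10 segments, perimeter = 3.9770
  loop 2: 10 segments, perimeter = 3.9770
Total perimeter = 7.954

loops=2 perimeter=7.954


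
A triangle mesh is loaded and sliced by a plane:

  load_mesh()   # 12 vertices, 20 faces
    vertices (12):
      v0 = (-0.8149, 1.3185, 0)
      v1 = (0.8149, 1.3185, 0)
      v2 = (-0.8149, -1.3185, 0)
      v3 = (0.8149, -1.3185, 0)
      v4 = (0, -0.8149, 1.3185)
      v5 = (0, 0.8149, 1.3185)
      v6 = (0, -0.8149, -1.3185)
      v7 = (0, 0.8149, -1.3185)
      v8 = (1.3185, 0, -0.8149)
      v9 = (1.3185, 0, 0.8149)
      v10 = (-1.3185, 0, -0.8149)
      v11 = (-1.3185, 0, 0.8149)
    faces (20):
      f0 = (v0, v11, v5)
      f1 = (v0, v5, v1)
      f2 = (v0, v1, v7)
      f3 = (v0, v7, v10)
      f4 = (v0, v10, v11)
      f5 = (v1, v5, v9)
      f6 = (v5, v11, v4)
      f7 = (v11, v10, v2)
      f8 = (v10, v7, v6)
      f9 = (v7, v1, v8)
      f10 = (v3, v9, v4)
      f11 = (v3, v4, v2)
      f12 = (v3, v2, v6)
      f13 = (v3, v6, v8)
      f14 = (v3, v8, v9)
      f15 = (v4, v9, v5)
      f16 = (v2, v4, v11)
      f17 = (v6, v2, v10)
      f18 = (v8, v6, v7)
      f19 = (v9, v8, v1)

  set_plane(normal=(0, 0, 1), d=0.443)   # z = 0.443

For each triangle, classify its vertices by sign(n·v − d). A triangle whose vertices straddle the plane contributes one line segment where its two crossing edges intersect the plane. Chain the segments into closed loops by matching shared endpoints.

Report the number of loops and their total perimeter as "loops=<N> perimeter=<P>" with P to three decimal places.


Straddling triangles (10 of 20):
  (v0,v11,v5) [-++] → (-1.08867, 0.60173, 0.443)–(-0.541103, 1.1493, 0.443)  len=0.7744
  (v0,v5,v1) [-+-] → (-0.541103, 1.1493, 0.443)–(0.541103, 1.1493, 0.443)  len=1.0822
  (v0,v10,v11) [--+] → (-1.3185, 0, 0.443)–(-1.08867, 0.60173, 0.443)  len=0.6441
  (v1,v5,v9) [-++] → (0.541103, 1.1493, 0.443)–(1.08867, 0.60173, 0.443)  len=0.7744
  (v11,v10,v2) [+--] → (-1.3185, 0, 0.443)–(-1.08867, -0.60173, 0.443)  len=0.6441
  (v3,v9,v4) [-++] → (1.08867, -0.60173, 0.443)–(0.541103, -1.1493, 0.443)  len=0.7744
  (v3,v4,v2) [-+-] → (0.541103, -1.1493, 0.443)–(-0.541103, -1.1493, 0.443)  len=1.0822
  (v3,v8,v9) [--+] → (1.3185, 0, 0.443)–(1.08867, -0.60173, 0.443)  len=0.6441
  (v2,v4,v11) [-++] → (-0.541103, -1.1493, 0.443)–(-1.08867, -0.60173, 0.443)  len=0.7744
  (v9,v8,v1) [+--] → (1.3185, 0, 0.443)–(1.08867, 0.60173, 0.443)  len=0.6441

Chained into 1 loop(s):
  loop 1: 10 segments, perimeter = 7.8384
Total perimeter = 7.838

loops=1 perimeter=7.838


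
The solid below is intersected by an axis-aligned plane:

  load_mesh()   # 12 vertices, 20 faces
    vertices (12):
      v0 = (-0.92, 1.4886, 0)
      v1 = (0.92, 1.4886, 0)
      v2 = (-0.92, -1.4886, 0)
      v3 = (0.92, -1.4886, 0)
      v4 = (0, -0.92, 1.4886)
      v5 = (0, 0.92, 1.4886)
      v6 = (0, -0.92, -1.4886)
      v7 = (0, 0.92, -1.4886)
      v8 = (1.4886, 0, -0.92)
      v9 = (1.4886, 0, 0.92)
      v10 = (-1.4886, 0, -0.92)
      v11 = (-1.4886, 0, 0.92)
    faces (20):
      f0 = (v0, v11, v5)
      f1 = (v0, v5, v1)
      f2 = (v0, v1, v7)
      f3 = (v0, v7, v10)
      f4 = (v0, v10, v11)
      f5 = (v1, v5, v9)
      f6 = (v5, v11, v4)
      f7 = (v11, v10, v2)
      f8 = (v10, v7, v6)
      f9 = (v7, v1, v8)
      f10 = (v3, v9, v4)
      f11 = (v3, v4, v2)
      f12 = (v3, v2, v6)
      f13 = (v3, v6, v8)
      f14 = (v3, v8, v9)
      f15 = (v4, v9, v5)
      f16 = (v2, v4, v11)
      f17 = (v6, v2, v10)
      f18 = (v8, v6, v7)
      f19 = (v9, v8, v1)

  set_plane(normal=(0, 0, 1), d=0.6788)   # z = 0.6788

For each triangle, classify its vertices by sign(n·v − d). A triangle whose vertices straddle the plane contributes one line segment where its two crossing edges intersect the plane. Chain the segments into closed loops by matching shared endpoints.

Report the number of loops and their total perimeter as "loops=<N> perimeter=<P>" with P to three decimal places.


loops=1 perimeter=8.419

Straddling triangles (10 of 20):
  (v0,v11,v5) [-++] → (-1.33953, 0.390272, 0.6788)–(-0.500481, 1.22932, 0.6788)  len=1.1866
  (v0,v5,v1) [-+-] → (-0.500481, 1.22932, 0.6788)–(0.500481, 1.22932, 0.6788)  len=1.0010
  (v0,v10,v11) [--+] → (-1.4886, 0, 0.6788)–(-1.33953, 0.390272, 0.6788)  len=0.4178
  (v1,v5,v9) [-++] → (0.500481, 1.22932, 0.6788)–(1.33953, 0.390272, 0.6788)  len=1.1866
  (v11,v10,v2) [+--] → (-1.4886, 0, 0.6788)–(-1.33953, -0.390272, 0.6788)  len=0.4178
  (v3,v9,v4) [-++] → (1.33953, -0.390272, 0.6788)–(0.500481, -1.22932, 0.6788)  len=1.1866
  (v3,v4,v2) [-+-] → (0.500481, -1.22932, 0.6788)–(-0.500481, -1.22932, 0.6788)  len=1.0010
  (v3,v8,v9) [--+] → (1.4886, 0, 0.6788)–(1.33953, -0.390272, 0.6788)  len=0.4178
  (v2,v4,v11) [-++] → (-0.500481, -1.22932, 0.6788)–(-1.33953, -0.390272, 0.6788)  len=1.1866
  (v9,v8,v1) [+--] → (1.4886, 0, 0.6788)–(1.33953, 0.390272, 0.6788)  len=0.4178

Chained into 1 loop(s):
  loop 1: 10 segments, perimeter = 8.4194
Total perimeter = 8.419


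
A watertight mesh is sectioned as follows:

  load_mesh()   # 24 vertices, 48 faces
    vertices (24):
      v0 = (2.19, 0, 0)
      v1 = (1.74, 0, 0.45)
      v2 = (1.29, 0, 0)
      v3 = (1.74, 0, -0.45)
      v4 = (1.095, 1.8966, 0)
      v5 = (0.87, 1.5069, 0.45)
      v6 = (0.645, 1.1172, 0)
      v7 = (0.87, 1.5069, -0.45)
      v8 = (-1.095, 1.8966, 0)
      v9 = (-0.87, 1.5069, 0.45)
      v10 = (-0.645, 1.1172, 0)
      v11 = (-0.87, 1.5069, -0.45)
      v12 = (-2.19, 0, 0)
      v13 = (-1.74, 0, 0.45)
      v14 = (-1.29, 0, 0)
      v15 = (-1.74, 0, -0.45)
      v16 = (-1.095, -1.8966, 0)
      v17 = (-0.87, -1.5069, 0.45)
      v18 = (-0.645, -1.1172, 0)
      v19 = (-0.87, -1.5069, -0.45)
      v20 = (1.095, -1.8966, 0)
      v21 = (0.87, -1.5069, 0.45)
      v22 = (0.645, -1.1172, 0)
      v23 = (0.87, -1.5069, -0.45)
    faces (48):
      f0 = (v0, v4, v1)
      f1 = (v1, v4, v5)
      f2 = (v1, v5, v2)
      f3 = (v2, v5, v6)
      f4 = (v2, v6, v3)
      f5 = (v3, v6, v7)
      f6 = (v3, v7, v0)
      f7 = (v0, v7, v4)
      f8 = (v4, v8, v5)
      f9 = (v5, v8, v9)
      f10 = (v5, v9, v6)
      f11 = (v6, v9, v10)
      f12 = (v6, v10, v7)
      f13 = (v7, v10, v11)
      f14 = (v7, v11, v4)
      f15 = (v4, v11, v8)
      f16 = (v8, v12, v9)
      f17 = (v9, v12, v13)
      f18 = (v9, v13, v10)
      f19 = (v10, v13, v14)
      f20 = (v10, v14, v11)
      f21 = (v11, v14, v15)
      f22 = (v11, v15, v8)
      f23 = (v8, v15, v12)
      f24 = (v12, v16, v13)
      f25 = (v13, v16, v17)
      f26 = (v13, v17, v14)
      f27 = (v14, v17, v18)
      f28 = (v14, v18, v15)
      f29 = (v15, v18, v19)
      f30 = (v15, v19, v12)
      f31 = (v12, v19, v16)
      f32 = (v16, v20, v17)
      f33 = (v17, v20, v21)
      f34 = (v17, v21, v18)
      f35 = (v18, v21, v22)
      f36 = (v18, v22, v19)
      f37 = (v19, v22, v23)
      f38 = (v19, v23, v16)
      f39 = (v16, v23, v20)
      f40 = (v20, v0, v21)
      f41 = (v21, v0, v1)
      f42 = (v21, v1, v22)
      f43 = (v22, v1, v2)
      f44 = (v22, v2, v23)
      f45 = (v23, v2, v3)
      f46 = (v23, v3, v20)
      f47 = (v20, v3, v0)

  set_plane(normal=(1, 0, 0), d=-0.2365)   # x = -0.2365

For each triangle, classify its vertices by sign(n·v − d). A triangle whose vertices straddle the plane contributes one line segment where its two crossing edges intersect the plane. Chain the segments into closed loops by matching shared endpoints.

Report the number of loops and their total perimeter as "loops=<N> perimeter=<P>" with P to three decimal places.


Straddling triangles (16 of 48):
  (v4,v8,v5) [+-+] → (-0.2365, 1.8966, 0)–(-0.2365, 1.72634, 0.196603)  len=0.2601
  (v5,v8,v9) [+--] → (-0.2365, 1.72634, 0.196603)–(-0.2365, 1.5069, 0.45)  len=0.3352
  (v5,v9,v6) [+-+] → (-0.2365, 1.5069, 0.45)–(-0.2365, 1.34395, 0.261832)  len=0.2489
  (v6,v9,v10) [+--] → (-0.2365, 1.34395, 0.261832)–(-0.2365, 1.1172, 0)  len=0.3464
  (v6,v10,v7) [+-+] → (-0.2365, 1.1172, 0)–(-0.2365, 1.22228, -0.121337)  len=0.1605
  (v7,v10,v11) [+--] → (-0.2365, 1.22228, -0.121337)–(-0.2365, 1.5069, -0.45)  len=0.4348
  (v7,v11,v4) [+-+] → (-0.2365, 1.5069, -0.45)–(-0.2365, 1.63254, -0.304924)  len=0.1919
  (v4,v11,v8) [+--] → (-0.2365, 1.63254, -0.304924)–(-0.2365, 1.8966, 0)  len=0.4034
  (v16,v20,v17) [-+-] → (-0.2365, -1.8966, 0)–(-0.2365, -1.63254, 0.304924)  len=0.4034
  (v17,v20,v21) [-++] → (-0.2365, -1.63254, 0.304924)–(-0.2365, -1.5069, 0.45)  len=0.1919
  (v17,v21,v18) [-+-] → (-0.2365, -1.5069, 0.45)–(-0.2365, -1.22228, 0.121337)  len=0.4348
  (v18,v21,v22) [-++] → (-0.2365, -1.22228, 0.121337)–(-0.2365, -1.1172, 0)  len=0.1605
  (v18,v22,v19) [-+-] → (-0.2365, -1.1172, 0)–(-0.2365, -1.34395, -0.261832)  len=0.3464
  (v19,v22,v23) [-++] → (-0.2365, -1.34395, -0.261832)–(-0.2365, -1.5069, -0.45)  len=0.2489
  (v19,v23,v16) [-+-] → (-0.2365, -1.5069, -0.45)–(-0.2365, -1.72634, -0.196603)  len=0.3352
  (v16,v23,v20) [-++] → (-0.2365, -1.72634, -0.196603)–(-0.2365, -1.8966, 0)  len=0.2601

Chained into 2 loop(s):
  loop 1: 8 segments, perimeter = 2.3811
  loop 2: 8 segments, perimeter = 2.3811
Total perimeter = 4.762

loops=2 perimeter=4.762


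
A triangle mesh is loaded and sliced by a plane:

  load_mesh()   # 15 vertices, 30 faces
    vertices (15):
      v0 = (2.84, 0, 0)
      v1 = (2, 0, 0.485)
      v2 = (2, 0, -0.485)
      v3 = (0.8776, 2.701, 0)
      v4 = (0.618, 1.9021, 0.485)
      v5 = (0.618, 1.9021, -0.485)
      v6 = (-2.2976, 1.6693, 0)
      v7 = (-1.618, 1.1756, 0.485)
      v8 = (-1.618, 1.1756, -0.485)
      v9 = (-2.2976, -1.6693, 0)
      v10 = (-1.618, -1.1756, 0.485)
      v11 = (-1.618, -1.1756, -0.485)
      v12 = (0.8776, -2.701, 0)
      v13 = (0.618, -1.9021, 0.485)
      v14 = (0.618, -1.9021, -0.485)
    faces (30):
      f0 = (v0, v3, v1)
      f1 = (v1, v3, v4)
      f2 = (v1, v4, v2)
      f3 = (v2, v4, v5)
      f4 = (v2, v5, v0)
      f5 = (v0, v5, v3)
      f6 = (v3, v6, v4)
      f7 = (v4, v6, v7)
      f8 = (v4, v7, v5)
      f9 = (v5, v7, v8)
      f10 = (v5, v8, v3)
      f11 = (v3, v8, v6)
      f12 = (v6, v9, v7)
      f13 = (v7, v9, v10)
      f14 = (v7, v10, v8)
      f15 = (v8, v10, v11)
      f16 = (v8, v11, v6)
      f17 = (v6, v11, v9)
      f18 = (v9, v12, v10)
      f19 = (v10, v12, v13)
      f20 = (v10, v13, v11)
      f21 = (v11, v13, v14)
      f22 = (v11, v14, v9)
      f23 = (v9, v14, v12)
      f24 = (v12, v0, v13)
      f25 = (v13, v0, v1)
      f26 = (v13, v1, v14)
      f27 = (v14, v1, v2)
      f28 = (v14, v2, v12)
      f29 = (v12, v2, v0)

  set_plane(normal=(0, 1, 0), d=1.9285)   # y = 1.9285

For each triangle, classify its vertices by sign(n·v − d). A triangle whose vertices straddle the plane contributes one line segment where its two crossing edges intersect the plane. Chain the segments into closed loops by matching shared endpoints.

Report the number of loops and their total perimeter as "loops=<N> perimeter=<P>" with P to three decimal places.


Straddling triangles (6 of 30):
  (v0,v3,v1) [-+-] → (1.43886, 1.9285, 0)–(1.19861, 1.9285, 0.138713)  len=0.2774
  (v1,v3,v4) [-+-] → (1.19861, 1.9285, 0.138713)–(0.626579, 1.9285, 0.468973)  len=0.6605
  (v0,v5,v3) [--+] → (0.626579, 1.9285, -0.468973)–(1.43886, 1.9285, 0)  len=0.9379
  (v3,v6,v4) [+--] → (-1.49988, 1.9285, 0)–(0.626579, 1.9285, 0.468973)  len=2.1776
  (v5,v8,v3) [--+] → (-0.386233, 1.9285, -0.245616)–(0.626579, 1.9285, -0.468973)  len=1.0371
  (v3,v8,v6) [+--] → (-0.386233, 1.9285, -0.245616)–(-1.49988, 1.9285, 0)  len=1.1404

Chained into 1 loop(s):
  loop 1: 6 segments, perimeter = 6.2310
Total perimeter = 6.231

loops=1 perimeter=6.231


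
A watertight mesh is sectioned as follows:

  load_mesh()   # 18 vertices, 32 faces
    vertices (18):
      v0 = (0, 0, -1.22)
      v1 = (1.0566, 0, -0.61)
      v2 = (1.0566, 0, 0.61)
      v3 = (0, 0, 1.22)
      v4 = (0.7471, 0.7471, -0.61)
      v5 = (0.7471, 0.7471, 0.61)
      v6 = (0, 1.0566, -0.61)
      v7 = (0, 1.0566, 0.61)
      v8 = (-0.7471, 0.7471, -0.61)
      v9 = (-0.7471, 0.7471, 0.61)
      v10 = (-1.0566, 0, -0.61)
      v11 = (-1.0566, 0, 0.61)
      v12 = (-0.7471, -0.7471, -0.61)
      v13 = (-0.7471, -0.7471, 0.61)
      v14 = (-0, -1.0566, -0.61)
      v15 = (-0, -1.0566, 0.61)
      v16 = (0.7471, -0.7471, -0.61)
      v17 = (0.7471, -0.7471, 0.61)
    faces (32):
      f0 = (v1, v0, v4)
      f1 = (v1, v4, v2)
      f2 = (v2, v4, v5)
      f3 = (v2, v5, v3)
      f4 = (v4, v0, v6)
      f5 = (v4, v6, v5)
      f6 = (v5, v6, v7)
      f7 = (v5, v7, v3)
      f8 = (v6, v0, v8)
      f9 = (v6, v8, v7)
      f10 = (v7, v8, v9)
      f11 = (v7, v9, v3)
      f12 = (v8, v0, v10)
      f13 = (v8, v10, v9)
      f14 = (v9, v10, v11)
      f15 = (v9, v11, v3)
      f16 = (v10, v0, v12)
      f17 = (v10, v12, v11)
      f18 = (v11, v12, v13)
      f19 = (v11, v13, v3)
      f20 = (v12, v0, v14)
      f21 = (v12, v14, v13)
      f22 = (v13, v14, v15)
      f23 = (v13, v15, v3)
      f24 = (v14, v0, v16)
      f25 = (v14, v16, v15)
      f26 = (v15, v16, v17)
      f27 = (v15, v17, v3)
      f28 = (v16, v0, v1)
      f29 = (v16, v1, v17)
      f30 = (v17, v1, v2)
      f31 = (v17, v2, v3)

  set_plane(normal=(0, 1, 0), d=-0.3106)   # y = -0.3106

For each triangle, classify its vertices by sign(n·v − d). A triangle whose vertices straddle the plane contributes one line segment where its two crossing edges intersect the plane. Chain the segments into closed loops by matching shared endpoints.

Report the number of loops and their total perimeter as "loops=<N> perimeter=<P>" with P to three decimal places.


Straddling triangles (12 of 32):
  (v10,v0,v12) [++-] → (-0.3106, -0.3106, -0.966398)–(-0.927928, -0.3106, -0.61)  len=0.7128
  (v10,v12,v11) [+-+] → (-0.927928, -0.3106, -0.61)–(-0.927928, -0.3106, 0.102796)  len=0.7128
  (v11,v12,v13) [+--] → (-0.927928, -0.3106, 0.102796)–(-0.927928, -0.3106, 0.61)  len=0.5072
  (v11,v13,v3) [+-+] → (-0.927928, -0.3106, 0.61)–(-0.3106, -0.3106, 0.966398)  len=0.7128
  (v12,v0,v14) [-+-] → (-0.3106, -0.3106, -0.966398)–(0, -0.3106, -1.04068)  len=0.3194
  (v13,v15,v3) [--+] → (0, -0.3106, 1.04068)–(-0.3106, -0.3106, 0.966398)  len=0.3194
  (v14,v0,v16) [-+-] → (0, -0.3106, -1.04068)–(0.3106, -0.3106, -0.966398)  len=0.3194
  (v15,v17,v3) [--+] → (0.3106, -0.3106, 0.966398)–(0, -0.3106, 1.04068)  len=0.3194
  (v16,v0,v1) [-++] → (0.3106, -0.3106, -0.966398)–(0.927928, -0.3106, -0.61)  len=0.7128
  (v16,v1,v17) [-+-] → (0.927928, -0.3106, -0.61)–(0.927928, -0.3106, -0.102796)  len=0.5072
  (v17,v1,v2) [-++] → (0.927928, -0.3106, -0.102796)–(0.927928, -0.3106, 0.61)  len=0.7128
  (v17,v2,v3) [-++] → (0.927928, -0.3106, 0.61)–(0.3106, -0.3106, 0.966398)  len=0.7128

Chained into 1 loop(s):
  loop 1: 12 segments, perimeter = 6.5687
Total perimeter = 6.569

loops=1 perimeter=6.569


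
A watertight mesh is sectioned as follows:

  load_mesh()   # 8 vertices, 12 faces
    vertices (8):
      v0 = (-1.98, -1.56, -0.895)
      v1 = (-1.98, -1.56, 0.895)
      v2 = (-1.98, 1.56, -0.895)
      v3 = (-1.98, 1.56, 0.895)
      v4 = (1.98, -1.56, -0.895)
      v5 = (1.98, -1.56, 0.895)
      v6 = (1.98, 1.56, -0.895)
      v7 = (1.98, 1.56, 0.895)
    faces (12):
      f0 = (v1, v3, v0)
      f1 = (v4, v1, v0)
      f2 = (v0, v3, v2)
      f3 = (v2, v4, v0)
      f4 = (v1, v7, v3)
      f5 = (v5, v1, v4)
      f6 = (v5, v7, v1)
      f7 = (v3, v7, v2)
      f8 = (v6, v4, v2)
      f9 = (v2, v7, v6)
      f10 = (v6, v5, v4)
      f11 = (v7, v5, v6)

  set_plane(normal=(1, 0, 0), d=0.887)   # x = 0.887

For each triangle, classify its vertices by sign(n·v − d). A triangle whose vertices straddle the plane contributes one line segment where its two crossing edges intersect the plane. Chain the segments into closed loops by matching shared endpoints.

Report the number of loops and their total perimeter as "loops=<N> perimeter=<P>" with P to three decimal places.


Straddling triangles (8 of 12):
  (v4,v1,v0) [+--] → (0.887, -1.56, -0.400942)–(0.887, -1.56, -0.895)  len=0.4941
  (v2,v4,v0) [-+-] → (0.887, -0.698848, -0.895)–(0.887, -1.56, -0.895)  len=0.8612
  (v1,v7,v3) [-+-] → (0.887, 0.698848, 0.895)–(0.887, 1.56, 0.895)  len=0.8612
  (v5,v1,v4) [+-+] → (0.887, -1.56, 0.895)–(0.887, -1.56, -0.400942)  len=1.2959
  (v5,v7,v1) [++-] → (0.887, 0.698848, 0.895)–(0.887, -1.56, 0.895)  len=2.2588
  (v3,v7,v2) [-+-] → (0.887, 1.56, 0.895)–(0.887, 1.56, 0.400942)  len=0.4941
  (v6,v4,v2) [++-] → (0.887, -0.698848, -0.895)–(0.887, 1.56, -0.895)  len=2.2588
  (v2,v7,v6) [-++] → (0.887, 1.56, 0.400942)–(0.887, 1.56, -0.895)  len=1.2959

Chained into 1 loop(s):
  loop 1: 8 segments, perimeter = 9.8200
Total perimeter = 9.820

loops=1 perimeter=9.820


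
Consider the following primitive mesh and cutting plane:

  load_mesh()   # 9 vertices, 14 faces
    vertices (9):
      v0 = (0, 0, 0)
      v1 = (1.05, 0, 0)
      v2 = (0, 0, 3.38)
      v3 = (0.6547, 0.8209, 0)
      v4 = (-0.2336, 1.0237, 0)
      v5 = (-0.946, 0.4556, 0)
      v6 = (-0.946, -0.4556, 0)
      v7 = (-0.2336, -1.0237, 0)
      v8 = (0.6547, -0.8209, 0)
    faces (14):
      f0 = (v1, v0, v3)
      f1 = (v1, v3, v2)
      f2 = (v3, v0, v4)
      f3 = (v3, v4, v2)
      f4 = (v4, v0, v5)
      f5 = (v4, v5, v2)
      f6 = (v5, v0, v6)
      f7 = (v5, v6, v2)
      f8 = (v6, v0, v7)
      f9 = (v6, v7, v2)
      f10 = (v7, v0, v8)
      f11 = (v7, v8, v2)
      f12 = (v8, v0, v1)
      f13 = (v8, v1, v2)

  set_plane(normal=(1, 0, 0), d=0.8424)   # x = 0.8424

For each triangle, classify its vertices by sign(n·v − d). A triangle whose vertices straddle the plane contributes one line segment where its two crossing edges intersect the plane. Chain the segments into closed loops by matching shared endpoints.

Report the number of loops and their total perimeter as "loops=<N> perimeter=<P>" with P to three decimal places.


loops=1 perimeter=2.453

Straddling triangles (4 of 14):
  (v1,v0,v3) [+--] → (0.8424, 0, 0)–(0.8424, 0.431113, 0)  len=0.4311
  (v1,v3,v2) [+--] → (0.8424, 0.431113, 0)–(0.8424, 0, 0.668274)  len=0.7953
  (v8,v0,v1) [--+] → (0.8424, 0, 0)–(0.8424, -0.431113, 0)  len=0.4311
  (v8,v1,v2) [-+-] → (0.8424, -0.431113, 0)–(0.8424, 0, 0.668274)  len=0.7953

Chained into 1 loop(s):
  loop 1: 4 segments, perimeter = 2.4528
Total perimeter = 2.453


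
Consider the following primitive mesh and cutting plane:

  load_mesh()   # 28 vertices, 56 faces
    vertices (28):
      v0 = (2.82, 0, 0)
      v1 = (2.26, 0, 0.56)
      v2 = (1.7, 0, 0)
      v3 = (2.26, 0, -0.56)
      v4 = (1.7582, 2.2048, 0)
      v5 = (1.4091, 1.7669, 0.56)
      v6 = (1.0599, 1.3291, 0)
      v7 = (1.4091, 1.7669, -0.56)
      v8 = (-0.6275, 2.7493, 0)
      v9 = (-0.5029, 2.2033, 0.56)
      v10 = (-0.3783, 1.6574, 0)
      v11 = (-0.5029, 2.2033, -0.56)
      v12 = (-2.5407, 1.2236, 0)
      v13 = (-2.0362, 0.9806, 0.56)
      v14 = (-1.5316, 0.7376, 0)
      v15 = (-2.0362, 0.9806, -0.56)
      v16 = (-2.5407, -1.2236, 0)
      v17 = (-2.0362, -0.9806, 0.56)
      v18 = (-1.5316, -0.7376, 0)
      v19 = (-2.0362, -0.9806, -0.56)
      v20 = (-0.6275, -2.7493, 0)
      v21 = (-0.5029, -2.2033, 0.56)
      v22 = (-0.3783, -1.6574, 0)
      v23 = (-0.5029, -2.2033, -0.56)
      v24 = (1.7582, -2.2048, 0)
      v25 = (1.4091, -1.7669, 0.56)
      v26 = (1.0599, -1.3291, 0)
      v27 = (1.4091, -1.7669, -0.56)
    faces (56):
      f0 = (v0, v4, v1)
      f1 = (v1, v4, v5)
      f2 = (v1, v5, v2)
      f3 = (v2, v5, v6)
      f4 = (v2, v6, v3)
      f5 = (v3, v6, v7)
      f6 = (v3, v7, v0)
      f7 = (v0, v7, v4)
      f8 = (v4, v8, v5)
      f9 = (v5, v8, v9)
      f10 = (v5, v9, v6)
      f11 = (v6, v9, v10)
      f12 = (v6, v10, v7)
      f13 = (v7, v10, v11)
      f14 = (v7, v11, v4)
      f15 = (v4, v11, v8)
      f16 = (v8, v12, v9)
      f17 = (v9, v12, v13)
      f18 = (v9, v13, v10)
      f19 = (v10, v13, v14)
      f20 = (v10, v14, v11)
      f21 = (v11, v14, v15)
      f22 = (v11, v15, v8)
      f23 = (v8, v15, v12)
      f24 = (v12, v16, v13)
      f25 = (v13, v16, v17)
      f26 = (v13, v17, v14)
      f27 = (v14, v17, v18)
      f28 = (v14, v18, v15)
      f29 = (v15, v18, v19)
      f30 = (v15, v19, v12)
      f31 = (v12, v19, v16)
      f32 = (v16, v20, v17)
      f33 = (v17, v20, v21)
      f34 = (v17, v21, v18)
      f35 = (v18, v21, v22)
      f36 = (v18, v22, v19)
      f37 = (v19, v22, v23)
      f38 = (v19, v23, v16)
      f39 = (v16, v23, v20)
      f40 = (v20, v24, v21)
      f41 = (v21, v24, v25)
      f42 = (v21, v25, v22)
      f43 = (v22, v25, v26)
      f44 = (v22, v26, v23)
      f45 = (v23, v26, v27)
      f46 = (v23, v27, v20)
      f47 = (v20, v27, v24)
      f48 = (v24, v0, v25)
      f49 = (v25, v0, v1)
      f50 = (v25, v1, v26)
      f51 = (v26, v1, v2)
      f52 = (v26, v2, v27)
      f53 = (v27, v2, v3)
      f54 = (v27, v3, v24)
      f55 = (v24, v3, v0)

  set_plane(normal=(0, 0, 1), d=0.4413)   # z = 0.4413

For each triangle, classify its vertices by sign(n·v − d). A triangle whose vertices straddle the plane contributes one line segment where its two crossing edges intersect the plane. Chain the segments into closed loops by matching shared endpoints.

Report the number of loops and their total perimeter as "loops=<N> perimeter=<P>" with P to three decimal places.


loops=2 perimeter=27.456

Straddling triangles (28 of 56):
  (v0,v4,v1) [--+] → (2.15364, 0.467339, 0.4413)–(2.3787, 0, 0.4413)  len=0.5187
  (v1,v4,v5) [+-+] → (2.15364, 0.467339, 0.4413)–(1.4831, 1.85972, 0.4413)  len=1.5454
  (v1,v5,v2) [++-] → (1.47076, 1.39238, 0.4413)–(2.1413, 0, 0.4413)  len=1.5454
  (v2,v5,v6) [-+-] → (1.47076, 1.39238, 0.4413)–(1.33508, 1.6741, 0.4413)  len=0.3127
  (v4,v8,v5) [--+] → (0.977414, 1.97513, 0.4413)–(1.4831, 1.85972, 0.4413)  len=0.5187
  (v5,v8,v9) [+-+] → (0.977414, 1.97513, 0.4413)–(-0.529311, 2.31903, 0.4413)  len=1.5455
  (v5,v9,v6) [++-] → (-0.171642, 2.018, 0.4413)–(1.33508, 1.6741, 0.4413)  len=1.5455
  (v6,v9,v10) [-+-] → (-0.171642, 2.018, 0.4413)–(-0.476489, 2.08759, 0.4413)  len=0.3127
  (v8,v12,v9) [--+] → (-0.934841, 1.99564, 0.4413)–(-0.529311, 2.31903, 0.4413)  len=0.5187
  (v9,v12,v13) [+-+] → (-0.934841, 1.99564, 0.4413)–(-2.14314, 1.03211, 0.4413)  len=1.5454
  (v9,v13,v10) [++-] → (-1.68478, 1.12406, 0.4413)–(-0.476489, 2.08759, 0.4413)  len=1.5454
  (v10,v13,v14) [-+-] → (-1.68478, 1.12406, 0.4413)–(-1.92924, 0.929093, 0.4413)  len=0.3127
  (v12,v16,v13) [--+] → (-2.14314, 0.513388, 0.4413)–(-2.14314, 1.03211, 0.4413)  len=0.5187
  (v13,v16,v17) [+-+] → (-2.14314, 0.513388, 0.4413)–(-2.14314, -1.03211, 0.4413)  len=1.5455
  (v13,v17,v14) [++-] → (-1.92924, -0.616403, 0.4413)–(-1.92924, 0.929093, 0.4413)  len=1.5455
  (v14,v17,v18) [-+-] → (-1.92924, -0.616403, 0.4413)–(-1.92924, -0.929093, 0.4413)  len=0.3127
  (v16,v20,v17) [--+] → (-1.73761, -1.3555, 0.4413)–(-2.14314, -1.03211, 0.4413)  len=0.5187
  (v17,v20,v21) [+-+] → (-1.73761, -1.3555, 0.4413)–(-0.529311, -2.31903, 0.4413)  len=1.5454
  (v17,v21,v18) [++-] → (-0.720948, -1.89262, 0.4413)–(-1.92924, -0.929093, 0.4413)  len=1.5454
  (v18,v21,v22) [-+-] → (-0.720948, -1.89262, 0.4413)–(-0.476489, -2.08759, 0.4413)  len=0.3127
  (v20,v24,v21) [--+] → (-0.0236276, -2.20362, 0.4413)–(-0.529311, -2.31903, 0.4413)  len=0.5187
  (v21,v24,v25) [+-+] → (-0.0236276, -2.20362, 0.4413)–(1.4831, -1.85972, 0.4413)  len=1.5455
  (v21,v25,v22) [++-] → (1.03024, -1.74369, 0.4413)–(-0.476489, -2.08759, 0.4413)  len=1.5455
  (v22,v25,v26) [-+-] → (1.03024, -1.74369, 0.4413)–(1.33508, -1.6741, 0.4413)  len=0.3127
  (v24,v0,v25) [--+] → (1.70816, -1.39238, 0.4413)–(1.4831, -1.85972, 0.4413)  len=0.5187
  (v25,v0,v1) [+-+] → (1.70816, -1.39238, 0.4413)–(2.3787, 0, 0.4413)  len=1.5454
  (v25,v1,v26) [++-] → (2.00562, -0.281722, 0.4413)–(1.33508, -1.6741, 0.4413)  len=1.5454
  (v26,v1,v2) [-+-] → (2.00562, -0.281722, 0.4413)–(2.1413, 0, 0.4413)  len=0.3127

Chained into 2 loop(s):
  loop 1: 14 segments, perimeter = 14.4491
  loop 2: 14 segments, perimeter = 13.0070
Total perimeter = 27.456
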